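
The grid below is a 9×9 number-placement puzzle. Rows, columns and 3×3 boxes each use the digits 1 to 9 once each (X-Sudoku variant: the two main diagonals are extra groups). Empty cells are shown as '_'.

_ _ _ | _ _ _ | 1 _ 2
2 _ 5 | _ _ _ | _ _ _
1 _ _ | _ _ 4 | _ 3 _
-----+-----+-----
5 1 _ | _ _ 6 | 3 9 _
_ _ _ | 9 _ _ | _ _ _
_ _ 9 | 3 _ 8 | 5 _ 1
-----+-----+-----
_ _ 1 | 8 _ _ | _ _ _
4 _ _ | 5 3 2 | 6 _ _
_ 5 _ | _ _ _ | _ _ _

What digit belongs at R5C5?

5

R5C6 = 1: in row 5, 1 can only go here (every other open cell in that row sees a 1).
R5C5 = 5: in row 5, 5 can only go here (every other open cell in that row sees a 5).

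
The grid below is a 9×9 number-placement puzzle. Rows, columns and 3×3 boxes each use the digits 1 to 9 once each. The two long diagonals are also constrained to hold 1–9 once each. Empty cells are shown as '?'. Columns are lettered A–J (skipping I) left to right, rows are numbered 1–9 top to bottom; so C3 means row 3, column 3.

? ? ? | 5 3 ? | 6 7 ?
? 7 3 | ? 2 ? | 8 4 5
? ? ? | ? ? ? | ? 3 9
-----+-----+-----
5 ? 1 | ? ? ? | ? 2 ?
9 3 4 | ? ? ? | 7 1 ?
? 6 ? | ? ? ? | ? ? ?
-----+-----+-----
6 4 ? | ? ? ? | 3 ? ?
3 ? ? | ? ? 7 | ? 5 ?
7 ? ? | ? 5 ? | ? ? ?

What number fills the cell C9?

A2 = 1: row 2 has {2,3,4,5,7,8}; col 1 has {3,5,6,7,9}; box has {3,7} → only 1 remains.
B4 = 8: row 4 has {1,2,5}; col 2 has {3,4,6,7}; box has {1,3,4,5,6,9} → only 8 remains.
A6 = 2: row 6 has {6}; col 1 has {1,3,5,6,7,9}; box has {1,3,4,5,6,8,9} → only 2 remains.
C6 = 7: row 6 has {2,6}; col 3 has {1,3,4}; box has {1,2,3,4,5,6,8,9} → only 7 remains.
B3 = 5: in row 3, 5 can only go here (every other open cell in that row sees a 5).
E4 = 7: in row 4, 7 can only go here (every other open cell in that row sees a 7).
D3 = 7: in row 3, 7 can only go here (every other open cell in that row sees a 7).
F5 = 5: in row 5, 5 can only go here (every other open cell in that row sees a 5).
D5 = 2: in row 5, 2 can only go here (every other open cell in that row sees a 2).
G6 = 5: in row 6, 5 can only go here (every other open cell in that row sees a 5).
C7 = 5: in row 7, 5 can only go here (every other open cell in that row sees a 5).
J7 = 7: in row 7, 7 can only go here (every other open cell in that row sees a 7).
F7 = 2: in row 7, 2 can only go here (every other open cell in that row sees a 2).
C3 = 6: in column 3, 6 can only go here (every other open cell in that column sees a 6).
E5 = 8: row 5 has {1,2,3,4,5,7,9}; col 5 has {2,3,5,7}; box has {2,5,7}; main diagonal has {3,5,6,7}; anti-diagonal has {4,5,7} → only 8 remains.
J5 = 6: row 5 has {1,2,3,4,5,7,8,9}; col 9 has {5,7,9}; box has {1,2,5,7} → only 6 remains.
A1 = 4: row 1 has {3,5,6,7}; col 1 has {1,2,3,5,6,7,9}; box has {1,3,5,6,7}; main diagonal has {3,5,6,7,8} → only 4 remains.
A3 = 8: row 3 has {3,5,6,7,9}; col 1 has {1,2,3,4,5,6,7,9}; box has {1,3,4,5,6,7} → only 8 remains.
D4 = 9: row 4 has {1,2,5,7,8}; col 4 has {2,5,7}; box has {2,5,7,8}; main diagonal has {3,4,5,6,7,8} → only 9 remains.
G4 = 4: row 4 has {1,2,5,7,8,9}; col 7 has {3,5,6,7,8}; box has {1,2,5,6,7} → only 4 remains.
J4 = 3: row 4 has {1,2,4,5,7,8,9}; col 9 has {5,6,7,9}; box has {1,2,4,5,6,7} → only 3 remains.
F6 = 1: row 6 has {2,5,6,7}; col 6 has {2,5,7}; box has {2,5,7,8,9}; main diagonal has {3,4,5,6,7,8,9} → only 1 remains.
J6 = 8: row 6 has {1,2,5,6,7}; col 9 has {3,5,6,7,9}; box has {1,2,3,4,5,6,7} → only 8 remains.
J9 = 2: row 9 has {5,7}; col 9 has {3,5,6,7,8,9}; box has {3,5,7}; main diagonal has {1,3,4,5,6,7,8,9} → only 2 remains.
J1 = 1: row 1 has {3,4,5,6,7}; col 9 has {2,3,5,6,7,8,9}; box has {3,4,5,6,7,8,9}; anti-diagonal has {4,5,7,8} → only 1 remains.
D2 = 6: row 2 has {1,2,3,4,5,7,8}; col 4 has {2,5,7,9}; box has {2,3,5,7} → only 6 remains.
F2 = 9: row 2 has {1,2,3,4,5,6,7,8}; col 6 has {1,2,5,7}; box has {2,3,5,6,7} → only 9 remains.
F3 = 4: row 3 has {3,5,6,7,8,9}; col 6 has {1,2,5,7,9}; box has {2,3,5,6,7,9} → only 4 remains.
G3 = 2: row 3 has {3,4,5,6,7,8,9}; col 7 has {3,4,5,6,7,8}; box has {1,3,4,5,6,7,8,9}; anti-diagonal has {1,4,5,7,8} → only 2 remains.
F4 = 6: row 4 has {1,2,3,4,5,7,8,9}; col 6 has {1,2,4,5,7,9}; box has {1,2,5,7,8,9}; anti-diagonal has {1,2,4,5,7,8} → only 6 remains.
D6 = 3: row 6 has {1,2,5,6,7,8}; col 4 has {2,5,6,7,9}; box has {1,2,5,6,7,8,9}; anti-diagonal has {1,2,4,5,6,7,8} → only 3 remains.
E6 = 4: row 6 has {1,2,3,5,6,7,8}; col 5 has {2,3,5,7,8}; box has {1,2,3,5,6,7,8,9} → only 4 remains.
H6 = 9: row 6 has {1,2,3,4,5,6,7,8}; col 8 has {1,2,3,4,5,7}; box has {1,2,3,4,5,6,7,8} → only 9 remains.
H7 = 8: row 7 has {2,3,4,5,6,7}; col 8 has {1,2,3,4,5,7,9}; box has {2,3,5,7} → only 8 remains.
B8 = 9: row 8 has {3,5,7}; col 2 has {3,4,5,6,7,8}; box has {3,4,5,6,7}; anti-diagonal has {1,2,3,4,5,6,7,8} → only 9 remains.
G8 = 1: row 8 has {3,5,7,9}; col 7 has {2,3,4,5,6,7,8}; box has {2,3,5,7,8} → only 1 remains.
J8 = 4: row 8 has {1,3,5,7,9}; col 9 has {1,2,3,5,6,7,8,9}; box has {1,2,3,5,7,8} → only 4 remains.
B9 = 1: row 9 has {2,5,7}; col 2 has {3,4,5,6,7,8,9}; box has {3,4,5,6,7,9} → only 1 remains.
C9 = 8: row 9 has {1,2,5,7}; col 3 has {1,3,4,5,6,7}; box has {1,3,4,5,6,7,9} → only 8 remains.

8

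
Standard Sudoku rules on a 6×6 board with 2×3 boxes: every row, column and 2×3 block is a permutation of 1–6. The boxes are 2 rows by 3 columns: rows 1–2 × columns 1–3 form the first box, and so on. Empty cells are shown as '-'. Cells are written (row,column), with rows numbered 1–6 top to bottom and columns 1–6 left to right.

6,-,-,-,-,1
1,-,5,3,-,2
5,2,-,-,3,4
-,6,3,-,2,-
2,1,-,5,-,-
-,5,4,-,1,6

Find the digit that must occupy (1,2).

3

(1,3) = 2 (sole candidate).
(1,4) = 4 (sole candidate).
(1,5) = 5 (sole candidate).
(2,2) = 4 (sole candidate).
(2,5) = 6 (sole candidate).
(3,3) = 1 (sole candidate).
(3,4) = 6 (sole candidate).
(4,1) = 4 (sole candidate).
(4,4) = 1 (sole candidate).
(4,6) = 5 (sole candidate).
(5,3) = 6 (sole candidate).
(5,5) = 4 (sole candidate).
(5,6) = 3 (sole candidate).
(6,1) = 3 (sole candidate).
(6,4) = 2 (sole candidate).
(1,2) = 3: row 1 has {1,2,4,5,6}; col 2 has {1,2,4,5,6}; box has {1,2,4,5,6} → only 3 remains.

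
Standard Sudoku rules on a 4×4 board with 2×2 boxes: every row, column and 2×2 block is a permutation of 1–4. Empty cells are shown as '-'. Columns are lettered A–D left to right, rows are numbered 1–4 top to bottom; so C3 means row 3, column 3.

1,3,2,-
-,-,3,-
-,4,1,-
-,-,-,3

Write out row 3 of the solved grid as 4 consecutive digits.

D1 = 4: row 1 has {1,2,3}; col 4 has {3}; box has {2,3} → only 4 remains.
B2 = 2: row 2 has {3}; col 2 has {3,4}; box has {1,3} → only 2 remains.
D2 = 1: row 2 has {2,3}; col 4 has {3,4}; box has {2,3,4} → only 1 remains.
D3 = 2: row 3 has {1,4}; col 4 has {1,3,4}; box has {1,3} → only 2 remains.
A4 = 2: row 4 has {3}; col 1 has {1}; box has {4} → only 2 remains.
B4 = 1: row 4 has {2,3}; col 2 has {2,3,4}; box has {2,4} → only 1 remains.
C4 = 4: row 4 has {1,2,3}; col 3 has {1,2,3}; box has {1,2,3} → only 4 remains.
A2 = 4: row 2 has {1,2,3}; col 1 has {1,2}; box has {1,2,3} → only 4 remains.
A3 = 3: row 3 has {1,2,4}; col 1 has {1,2,4}; box has {1,2,4} → only 3 remains.

3412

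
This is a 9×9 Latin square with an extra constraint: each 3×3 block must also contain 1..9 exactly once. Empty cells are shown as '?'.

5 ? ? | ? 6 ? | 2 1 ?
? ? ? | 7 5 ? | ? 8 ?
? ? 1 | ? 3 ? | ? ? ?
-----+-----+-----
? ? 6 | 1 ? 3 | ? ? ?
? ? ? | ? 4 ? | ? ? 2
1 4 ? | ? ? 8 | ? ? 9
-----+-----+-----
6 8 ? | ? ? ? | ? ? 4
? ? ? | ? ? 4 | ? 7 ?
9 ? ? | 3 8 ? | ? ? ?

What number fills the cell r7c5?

1

r1c6 = 9: row 1 has {1,2,5,6}; col 6 has {3,4,8}; box has {3,5,6,7} → only 9 remains.
r3c6 = 2: row 3 has {1,3}; col 6 has {3,4,8,9}; box has {3,5,6,7,9} → only 2 remains.
r2c6 = 1: row 2 has {5,7,8}; col 6 has {2,3,4,8,9}; box has {2,3,5,6,7,9} → only 1 remains.
r5c7 = 1: in row 5, 1 can only go here (every other open cell in that row sees a 1).
r7c5 = 1: in row 7, 1 can only go here (every other open cell in that row sees a 1).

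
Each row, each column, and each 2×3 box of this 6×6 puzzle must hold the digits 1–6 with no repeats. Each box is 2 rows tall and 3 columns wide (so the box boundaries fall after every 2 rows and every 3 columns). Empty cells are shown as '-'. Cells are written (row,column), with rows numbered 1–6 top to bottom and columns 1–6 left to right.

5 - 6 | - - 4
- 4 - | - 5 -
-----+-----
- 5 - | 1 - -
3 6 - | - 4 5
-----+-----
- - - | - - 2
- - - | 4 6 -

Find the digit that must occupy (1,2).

1

(4,4) = 2: row 4 has {3,4,5,6}; col 4 has {1,4}; box has {1,4,5} → only 2 remains.
(1,4) = 3: row 1 has {4,5,6}; col 4 has {1,2,4}; box has {4,5} → only 3 remains.
(2,4) = 6: row 2 has {4,5}; col 4 has {1,2,3,4}; box has {3,4,5} → only 6 remains.
(2,6) = 1: row 2 has {4,5,6}; col 6 has {2,4,5}; box has {3,4,5,6} → only 1 remains.
(3,5) = 3: row 3 has {1,5}; col 5 has {4,5,6}; box has {1,2,4,5} → only 3 remains.
(3,6) = 6: row 3 has {1,3,5}; col 6 has {1,2,4,5}; box has {1,2,3,4,5} → only 6 remains.
(4,3) = 1: row 4 has {2,3,4,5,6}; col 3 has {6}; box has {3,5,6} → only 1 remains.
(5,4) = 5: row 5 has {2}; col 4 has {1,2,3,4,6}; box has {2,4,6} → only 5 remains.
(5,5) = 1: row 5 has {2,5}; col 5 has {3,4,5,6}; box has {2,4,5,6} → only 1 remains.
(6,6) = 3: row 6 has {4,6}; col 6 has {1,2,4,5,6}; box has {1,2,4,5,6} → only 3 remains.
(1,5) = 2: row 1 has {3,4,5,6}; col 5 has {1,3,4,5,6}; box has {1,3,4,5,6} → only 2 remains.
(2,1) = 2: row 2 has {1,4,5,6}; col 1 has {3,5}; box has {4,5,6} → only 2 remains.
(2,3) = 3: row 2 has {1,2,4,5,6}; col 3 has {1,6}; box has {2,4,5,6} → only 3 remains.
(3,1) = 4: row 3 has {1,3,5,6}; col 1 has {2,3,5}; box has {1,3,5,6} → only 4 remains.
(3,3) = 2: row 3 has {1,3,4,5,6}; col 3 has {1,3,6}; box has {1,3,4,5,6} → only 2 remains.
(5,1) = 6: row 5 has {1,2,5}; col 1 has {2,3,4,5}; box has {} → only 6 remains.
(5,2) = 3: row 5 has {1,2,5,6}; col 2 has {4,5,6}; box has {6} → only 3 remains.
(5,3) = 4: row 5 has {1,2,3,5,6}; col 3 has {1,2,3,6}; box has {3,6} → only 4 remains.
(6,1) = 1: row 6 has {3,4,6}; col 1 has {2,3,4,5,6}; box has {3,4,6} → only 1 remains.
(6,2) = 2: row 6 has {1,3,4,6}; col 2 has {3,4,5,6}; box has {1,3,4,6} → only 2 remains.
(6,3) = 5: row 6 has {1,2,3,4,6}; col 3 has {1,2,3,4,6}; box has {1,2,3,4,6} → only 5 remains.
(1,2) = 1: row 1 has {2,3,4,5,6}; col 2 has {2,3,4,5,6}; box has {2,3,4,5,6} → only 1 remains.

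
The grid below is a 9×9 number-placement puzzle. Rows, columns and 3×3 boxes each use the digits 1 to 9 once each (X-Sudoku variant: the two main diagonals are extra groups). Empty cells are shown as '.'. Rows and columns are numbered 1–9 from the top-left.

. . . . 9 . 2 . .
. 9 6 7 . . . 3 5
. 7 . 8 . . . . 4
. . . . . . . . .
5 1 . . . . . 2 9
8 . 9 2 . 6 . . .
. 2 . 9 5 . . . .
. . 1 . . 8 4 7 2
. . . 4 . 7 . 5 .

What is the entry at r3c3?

2

r5c4 = 3: row 5 has {1,2,5,9}; col 4 has {2,4,7,8,9}; box has {2,6} → only 3 remains.
r5c6 = 4: row 5 has {1,2,3,5,9}; col 6 has {6,7,8}; box has {2,3,6} → only 4 remains.
r8c4 = 6: row 8 has {1,2,4,7,8}; col 4 has {2,3,4,7,8,9}; box has {4,5,7,8,9} → only 6 remains.
r8c5 = 3: row 8 has {1,2,4,6,7,8}; col 5 has {5,9}; box has {4,5,6,7,8,9} → only 3 remains.
r5c3 = 7: row 5 has {1,2,3,4,5,9}; col 3 has {1,6,9}; box has {1,5,8,9} → only 7 remains.
r5c5 = 8: row 5 has {1,2,3,4,5,7,9}; col 5 has {3,5,9}; box has {2,3,4,6}; main diagonal has {6,7,9}; anti-diagonal has {2,3} → only 8 remains.
r5c7 = 6: row 5 has {1,2,3,4,5,7,8,9}; col 7 has {2,4}; box has {2,9} → only 6 remains.
r7c3 = 4: row 7 has {2,5,9}; col 3 has {1,6,7,9}; box has {1,2}; anti-diagonal has {2,3,8} → only 4 remains.
r7c6 = 1: row 7 has {2,4,5,9}; col 6 has {4,6,7,8}; box has {3,4,5,6,7,8,9} → only 1 remains.
r7c7 = 3: row 7 has {1,2,4,5,9}; col 7 has {2,4,6}; box has {2,4,5,7}; main diagonal has {6,7,8,9} → only 3 remains.
r8c1 = 9: row 8 has {1,2,3,4,6,7,8}; col 1 has {5,8}; box has {1,2,4} → only 9 remains.
r8c2 = 5: row 8 has {1,2,3,4,6,7,8,9}; col 2 has {1,2,7,9}; box has {1,2,4,9}; anti-diagonal has {2,3,4,8} → only 5 remains.
r9c1 = 6: row 9 has {4,5,7}; col 1 has {5,8,9}; box has {1,2,4,5,9}; anti-diagonal has {2,3,4,5,8} → only 6 remains.
r9c5 = 2: row 9 has {4,5,6,7}; col 5 has {3,5,8,9}; box has {1,3,4,5,6,7,8,9} → only 2 remains.
r9c9 = 1: row 9 has {2,4,5,6,7}; col 9 has {2,4,5,9}; box has {2,3,4,5,7}; main diagonal has {3,6,7,8,9} → only 1 remains.
r1c1 = 4: row 1 has {2,9}; col 1 has {5,6,8,9}; box has {6,7,9}; main diagonal has {1,3,6,7,8,9} → only 4 remains.
r1c9 = 7: row 1 has {2,4,9}; col 9 has {1,2,4,5,9}; box has {2,3,4,5}; anti-diagonal has {2,3,4,5,6,8} → only 7 remains.
r2c6 = 2: row 2 has {3,5,6,7,9}; col 6 has {1,4,6,7,8}; box has {7,8,9} → only 2 remains.
r4c4 = 5: row 4 has {}; col 4 has {2,3,4,6,7,8,9}; box has {2,3,4,6,8}; main diagonal has {1,3,4,6,7,8,9} → only 5 remains.
r4c6 = 9: row 4 has {5}; col 6 has {1,2,4,6,7,8}; box has {2,3,4,5,6,8}; anti-diagonal has {2,3,4,5,6,7,8} → only 9 remains.
r6c9 = 3: row 6 has {2,6,8,9}; col 9 has {1,2,4,5,7,9}; box has {2,6,9} → only 3 remains.
r7c1 = 7: row 7 has {1,2,3,4,5,9}; col 1 has {4,5,6,8,9}; box has {1,2,4,5,6,9} → only 7 remains.
r1c4 = 1: row 1 has {2,4,7,9}; col 4 has {2,3,4,5,6,7,8,9}; box has {2,7,8,9} → only 1 remains.
r2c1 = 1: row 2 has {2,3,5,6,7,9}; col 1 has {4,5,6,7,8,9}; box has {4,6,7,9} → only 1 remains.
r2c5 = 4: row 2 has {1,2,3,5,6,7,9}; col 5 has {2,3,5,8,9}; box has {1,2,7,8,9} → only 4 remains.
r2c7 = 8: row 2 has {1,2,3,4,5,6,7,9}; col 7 has {2,3,4,6}; box has {2,3,4,5,7} → only 8 remains.
r3c3 = 2: row 3 has {4,7,8}; col 3 has {1,4,6,7,9}; box has {1,4,6,7,9}; main diagonal has {1,3,4,5,6,7,8,9} → only 2 remains.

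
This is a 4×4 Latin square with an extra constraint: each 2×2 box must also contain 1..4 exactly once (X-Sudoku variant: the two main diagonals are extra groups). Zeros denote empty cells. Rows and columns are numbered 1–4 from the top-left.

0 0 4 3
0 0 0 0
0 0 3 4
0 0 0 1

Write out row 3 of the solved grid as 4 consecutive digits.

row 1, column 1 = 2: row 1 has {3,4}; col 1 has {}; box has {}; main diagonal has {1,3} → only 2 remains.
row 1, column 2 = 1: row 1 has {2,3,4}; col 2 has {}; box has {2} → only 1 remains.
row 2, column 2 = 4: row 2 has {}; col 2 has {1}; box has {1,2}; main diagonal has {1,2,3} → only 4 remains.
row 2, column 4 = 2: row 2 has {4}; col 4 has {1,3,4}; box has {3,4} → only 2 remains.
row 3, column 1 = 1: row 3 has {3,4}; col 1 has {2}; box has {} → only 1 remains.
row 3, column 2 = 2: row 3 has {1,3,4}; col 2 has {1,4}; box has {1}; anti-diagonal has {3} → only 2 remains.

1234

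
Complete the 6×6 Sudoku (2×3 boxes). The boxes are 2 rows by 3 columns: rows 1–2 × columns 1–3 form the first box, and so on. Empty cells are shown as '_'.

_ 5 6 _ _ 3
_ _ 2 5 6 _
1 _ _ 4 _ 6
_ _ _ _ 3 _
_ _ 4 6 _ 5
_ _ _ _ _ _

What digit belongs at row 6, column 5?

4

row 1, column 1 = 4 (sole candidate).
row 2, column 1 = 3 (sole candidate).
row 2, column 2 = 1 (sole candidate).
row 2, column 6 = 4 (sole candidate).
row 4, column 3 = 5 (sole candidate).
row 5, column 1 = 2 (sole candidate).
row 5, column 2 = 3 (sole candidate).
row 5, column 5 = 1 (sole candidate).
row 6, column 2 = 6 (sole candidate).
row 6, column 3 = 1 (sole candidate).
row 6, column 6 = 2 (sole candidate).
row 1, column 5 = 2 (sole candidate).
row 3, column 2 = 2 (sole candidate).
row 3, column 3 = 3 (sole candidate).
row 3, column 5 = 5 (sole candidate).
row 4, column 1 = 6 (sole candidate).
row 4, column 2 = 4 (sole candidate).
row 4, column 6 = 1 (sole candidate).
row 6, column 1 = 5 (sole candidate).
row 6, column 4 = 3 (sole candidate).
row 6, column 5 = 4: row 6 has {1,2,3,5,6}; col 5 has {1,2,3,5,6}; box has {1,2,3,5,6} → only 4 remains.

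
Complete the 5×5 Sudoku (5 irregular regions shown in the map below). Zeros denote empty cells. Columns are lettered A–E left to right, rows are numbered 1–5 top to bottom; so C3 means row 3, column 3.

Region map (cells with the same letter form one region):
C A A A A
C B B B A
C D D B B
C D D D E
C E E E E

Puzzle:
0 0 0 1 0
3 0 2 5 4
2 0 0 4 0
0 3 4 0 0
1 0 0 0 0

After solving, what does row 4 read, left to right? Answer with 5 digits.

B2 = 1 (sole candidate).
B3 = 5 (sole candidate).
C3 = 1 (sole candidate).
E3 = 3 (sole candidate).
A4 = 5: row 4 has {3,4}; col 1 has {1,2,3}; region has {1,2,3} → only 5 remains.
D4 = 2: row 4 has {3,4,5}; col 4 has {1,4,5}; region has {1,3,4,5} → only 2 remains.
E4 = 1: row 4 has {2,3,4,5}; col 5 has {3,4}; region has {} → only 1 remains.

53421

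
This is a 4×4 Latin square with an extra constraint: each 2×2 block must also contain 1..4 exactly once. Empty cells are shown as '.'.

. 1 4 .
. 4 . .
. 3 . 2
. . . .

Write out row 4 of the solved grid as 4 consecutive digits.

1234

row 1, column 4 = 3: row 1 has {1,4}; col 4 has {2}; box has {4} → only 3 remains.
row 2, column 4 = 1: row 2 has {4}; col 4 has {2,3}; box has {3,4} → only 1 remains.
row 3, column 3 = 1: row 3 has {2,3}; col 3 has {4}; box has {2} → only 1 remains.
row 4, column 2 = 2: row 4 has {}; col 2 has {1,3,4}; box has {3} → only 2 remains.
row 4, column 3 = 3: row 4 has {2}; col 3 has {1,4}; box has {1,2} → only 3 remains.
row 4, column 4 = 4: row 4 has {2,3}; col 4 has {1,2,3}; box has {1,2,3} → only 4 remains.
row 1, column 1 = 2: row 1 has {1,3,4}; col 1 has {}; box has {1,4} → only 2 remains.
row 2, column 1 = 3: row 2 has {1,4}; col 1 has {2}; box has {1,2,4} → only 3 remains.
row 2, column 3 = 2: row 2 has {1,3,4}; col 3 has {1,3,4}; box has {1,3,4} → only 2 remains.
row 3, column 1 = 4: row 3 has {1,2,3}; col 1 has {2,3}; box has {2,3} → only 4 remains.
row 4, column 1 = 1: row 4 has {2,3,4}; col 1 has {2,3,4}; box has {2,3,4} → only 1 remains.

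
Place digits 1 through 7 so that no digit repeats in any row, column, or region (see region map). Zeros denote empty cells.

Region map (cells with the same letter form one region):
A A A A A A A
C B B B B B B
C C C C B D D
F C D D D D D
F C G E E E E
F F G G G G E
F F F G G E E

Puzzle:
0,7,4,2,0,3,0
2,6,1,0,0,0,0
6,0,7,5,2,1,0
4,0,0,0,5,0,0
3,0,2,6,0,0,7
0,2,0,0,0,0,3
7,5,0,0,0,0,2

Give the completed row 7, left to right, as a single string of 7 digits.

row 3, column 7 = 4: row 3 has {1,2,5,6,7}; col 7 has {2,3,7}; region has {1,5} → only 4 remains.
row 4, column 7 = 6: row 4 has {4,5}; col 7 has {2,3,4,7}; region has {1,4,5} → only 6 remains.
row 6, column 1 = 1: row 6 has {2,3}; col 1 has {2,3,4,6,7}; region has {2,3,4,5,7} → only 1 remains.
row 7, column 3 = 6: row 7 has {2,5,7}; col 3 has {1,2,4,7}; region has {1,2,3,4,5,7} → only 6 remains.
row 7, column 6 = 4: row 7 has {2,5,6,7}; col 6 has {1,3}; region has {2,3,6,7} → only 4 remains.
row 1, column 1 = 5: row 1 has {2,3,4,7}; col 1 has {1,2,3,4,6,7}; region has {2,3,4,7} → only 5 remains.
row 1, column 7 = 1: row 1 has {2,3,4,5,7}; col 7 has {2,3,4,6,7}; region has {2,3,4,5,7} → only 1 remains.
row 2, column 7 = 5: row 2 has {1,2,6}; col 7 has {1,2,3,4,6,7}; region has {1,2,6} → only 5 remains.
row 3, column 2 = 3: row 3 has {1,2,4,5,6,7}; col 2 has {2,5,6,7}; region has {2,5,6,7} → only 3 remains.
row 4, column 2 = 1: row 4 has {4,5,6}; col 2 has {2,3,5,6,7}; region has {2,3,5,6,7} → only 1 remains.
row 4, column 3 = 3: row 4 has {1,4,5,6}; col 3 has {1,2,4,6,7}; region has {1,4,5,6} → only 3 remains.
row 4, column 4 = 7: row 4 has {1,3,4,5,6}; col 4 has {2,5,6}; region has {1,3,4,5,6} → only 7 remains.
row 4, column 6 = 2: row 4 has {1,3,4,5,6,7}; col 6 has {1,3,4}; region has {1,3,4,5,6,7} → only 2 remains.
row 5, column 2 = 4: row 5 has {2,3,6,7}; col 2 has {1,2,3,5,6,7}; region has {1,2,3,5,6,7} → only 4 remains.
row 5, column 5 = 1: row 5 has {2,3,4,6,7}; col 5 has {2,5}; region has {2,3,4,6,7} → only 1 remains.
row 5, column 6 = 5: row 5 has {1,2,3,4,6,7}; col 6 has {1,2,3,4}; region has {1,2,3,4,6,7} → only 5 remains.
row 6, column 3 = 5: row 6 has {1,2,3}; col 3 has {1,2,3,4,6,7}; region has {2} → only 5 remains.
row 6, column 4 = 4: row 6 has {1,2,3,5}; col 4 has {2,5,6,7}; region has {2,5} → only 4 remains.
row 7, column 5 = 3: row 7 has {2,4,5,6,7}; col 5 has {1,2,5}; region has {2,4,5} → only 3 remains.
row 1, column 5 = 6: row 1 has {1,2,3,4,5,7}; col 5 has {1,2,3,5}; region has {1,2,3,4,5,7} → only 6 remains.
row 2, column 4 = 3: row 2 has {1,2,5,6}; col 4 has {2,4,5,6,7}; region has {1,2,5,6} → only 3 remains.
row 2, column 6 = 7: row 2 has {1,2,3,5,6}; col 6 has {1,2,3,4,5}; region has {1,2,3,5,6} → only 7 remains.
row 6, column 5 = 7: row 6 has {1,2,3,4,5}; col 5 has {1,2,3,5,6}; region has {2,3,4,5} → only 7 remains.
row 6, column 6 = 6: row 6 has {1,2,3,4,5,7}; col 6 has {1,2,3,4,5,7}; region has {2,3,4,5,7} → only 6 remains.
row 7, column 4 = 1: row 7 has {2,3,4,5,6,7}; col 4 has {2,3,4,5,6,7}; region has {2,3,4,5,6,7} → only 1 remains.

7561342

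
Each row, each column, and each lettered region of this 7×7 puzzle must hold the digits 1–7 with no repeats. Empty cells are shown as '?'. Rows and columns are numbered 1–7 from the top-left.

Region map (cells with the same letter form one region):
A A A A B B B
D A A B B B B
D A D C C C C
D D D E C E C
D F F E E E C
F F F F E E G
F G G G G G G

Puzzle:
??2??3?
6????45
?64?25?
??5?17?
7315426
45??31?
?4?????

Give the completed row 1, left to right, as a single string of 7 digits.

5724631

R2C5 = 7: row 2 has {4,5,6}; col 5 has {1,2,3,4}; region has {3,4,5} → only 7 remains.
R4C2 = 2: row 4 has {1,5,7}; col 2 has {3,4,5,6}; region has {4,5,6,7} → only 2 remains.
R4C4 = 6: row 4 has {1,2,5,7}; col 4 has {5}; region has {1,2,3,4,5,7} → only 6 remains.
R7C1 = 2: row 7 has {4}; col 1 has {4,6,7}; region has {1,3,4,5} → only 2 remains.
R7C6 = 6: row 7 has {2,4}; col 6 has {1,2,3,4,5,7}; region has {4} → only 6 remains.
R1C5 = 6: row 1 has {2,3}; col 5 has {1,2,3,4,7}; region has {3,4,5,7} → only 6 remains.
R1C7 = 1: row 1 has {2,3,6}; col 7 has {5,6}; region has {3,4,5,6,7} → only 1 remains.
R2C2 = 1: row 2 has {4,5,6,7}; col 2 has {2,3,4,5,6}; region has {2,6} → only 1 remains.
R2C3 = 3: row 2 has {1,4,5,6,7}; col 3 has {1,2,4,5}; region has {1,2,6} → only 3 remains.
R2C4 = 2: row 2 has {1,3,4,5,6,7}; col 4 has {5,6}; region has {1,3,4,5,6,7} → only 2 remains.
R4C1 = 3: row 4 has {1,2,5,6,7}; col 1 has {2,4,6,7}; region has {2,4,5,6,7} → only 3 remains.
R4C7 = 4: row 4 has {1,2,3,5,6,7}; col 7 has {1,5,6}; region has {1,2,5,6} → only 4 remains.
R6C4 = 7: row 6 has {1,3,4,5}; col 4 has {2,5,6}; region has {1,2,3,4,5} → only 7 remains.
R6C7 = 2: row 6 has {1,3,4,5,7}; col 7 has {1,4,5,6}; region has {4,6} → only 2 remains.
R7C3 = 7: row 7 has {2,4,6}; col 3 has {1,2,3,4,5}; region has {2,4,6} → only 7 remains.
R7C5 = 5: row 7 has {2,4,6,7}; col 5 has {1,2,3,4,6,7}; region has {2,4,6,7} → only 5 remains.
R7C7 = 3: row 7 has {2,4,5,6,7}; col 7 has {1,2,4,5,6}; region has {2,4,5,6,7} → only 3 remains.
R1C1 = 5: row 1 has {1,2,3,6}; col 1 has {2,3,4,6,7}; region has {1,2,3,6} → only 5 remains.
R1C2 = 7: row 1 has {1,2,3,5,6}; col 2 has {1,2,3,4,5,6}; region has {1,2,3,5,6} → only 7 remains.
R1C4 = 4: row 1 has {1,2,3,5,6,7}; col 4 has {2,5,6,7}; region has {1,2,3,5,6,7} → only 4 remains.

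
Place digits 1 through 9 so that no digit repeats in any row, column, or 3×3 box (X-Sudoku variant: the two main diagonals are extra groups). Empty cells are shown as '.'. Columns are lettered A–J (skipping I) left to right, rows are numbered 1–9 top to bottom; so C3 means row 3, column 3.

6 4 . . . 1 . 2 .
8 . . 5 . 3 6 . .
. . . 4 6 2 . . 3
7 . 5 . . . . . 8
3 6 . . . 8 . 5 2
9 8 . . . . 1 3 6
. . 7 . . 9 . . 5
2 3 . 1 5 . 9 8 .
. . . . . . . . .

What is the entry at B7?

1

J1 = 9 (sole candidate).
G4 = 4 (sole candidate).
H4 = 9 (sole candidate).
G5 = 7 (sole candidate).
D6 = 2 (sole candidate).
B7 = 1: row 7 has {5,7,9}; col 2 has {3,4,6,8}; box has {2,3,7} → only 1 remains.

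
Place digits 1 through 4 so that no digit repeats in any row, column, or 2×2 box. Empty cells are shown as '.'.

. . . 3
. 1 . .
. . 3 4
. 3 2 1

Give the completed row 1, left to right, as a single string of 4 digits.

row 2, column 3 = 4 (sole candidate).
row 2, column 4 = 2 (sole candidate).
row 3, column 2 = 2 (sole candidate).
row 4, column 1 = 4 (sole candidate).
row 1, column 1 = 2: row 1 has {3}; col 1 has {4}; box has {1} → only 2 remains.
row 1, column 2 = 4: row 1 has {2,3}; col 2 has {1,2,3}; box has {1,2} → only 4 remains.
row 1, column 3 = 1: row 1 has {2,3,4}; col 3 has {2,3,4}; box has {2,3,4} → only 1 remains.

2413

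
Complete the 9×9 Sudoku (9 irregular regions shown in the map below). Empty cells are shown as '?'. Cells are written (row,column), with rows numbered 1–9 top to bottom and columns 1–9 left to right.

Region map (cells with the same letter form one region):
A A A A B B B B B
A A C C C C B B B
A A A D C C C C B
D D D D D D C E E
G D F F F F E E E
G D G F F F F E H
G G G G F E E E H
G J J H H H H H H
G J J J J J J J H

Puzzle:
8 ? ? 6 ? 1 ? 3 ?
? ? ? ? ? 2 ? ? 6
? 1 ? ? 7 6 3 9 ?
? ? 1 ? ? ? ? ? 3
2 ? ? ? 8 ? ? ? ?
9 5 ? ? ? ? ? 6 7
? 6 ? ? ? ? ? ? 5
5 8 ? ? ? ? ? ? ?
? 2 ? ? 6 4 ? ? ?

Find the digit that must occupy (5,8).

4

(3,1) = 4: row 3 has {1,3,6,7,9}; col 1 has {2,5,8,9}; region has {1,6,8} → only 4 remains.
(6,6) = 3: row 6 has {5,6,7,9}; col 6 has {1,2,4,6}; region has {8} → only 3 remains.
(8,6) = 9: row 8 has {5,8}; col 6 has {1,2,3,4,6}; region has {5,7} → only 9 remains.
(3,3) = 5: in row 3, 5 can only go here (every other open cell in that row sees a 5).
(4,1) = 6: in row 4, 6 can only go here (every other open cell in that row sees a 6).
(5,2) = 3: in row 5, 3 can only go here (every other open cell in that row sees a 3).
(5,3) = 6: in row 5, 6 can only go here (every other open cell in that row sees a 6).
(2,1) = 3: in row 2, 3 can only go here (every other open cell in that row sees a 3).
(6,3) = 8: in row 6, 8 can only go here (every other open cell in that row sees an 8).
(2,3) = 4: row 2 has {2,3,6}; col 3 has {1,5,6,8}; region has {2,3,6,7,9} → only 4 remains.
(8,7) = 6: in row 8, 6 can only go here (every other open cell in that row sees a 6).
(8,3) = 7: in row 8, 7 can only go here (every other open cell in that row sees a 7).
(7,3) = 3: row 7 has {5,6}; col 3 has {1,4,5,6,7,8}; region has {2,5,6,8,9} → only 3 remains.
(9,3) = 9: row 9 has {2,4,6}; col 3 has {1,3,4,5,6,7,8}; region has {2,4,6,7,8} → only 9 remains.
(1,3) = 2: row 1 has {1,3,6,8}; col 3 has {1,3,4,5,6,7,8,9}; region has {1,3,4,5,6,8} → only 2 remains.
(9,4) = 3: in row 9, 3 can only go here (every other open cell in that row sees a 3).
(9,1) = 7: in row 9, 7 can only go here (every other open cell in that row sees a 7).
(9,9) = 8: in row 9, 8 can only go here (every other open cell in that row sees an 8).
(3,9) = 2: row 3 has {1,3,4,5,6,7,9}; col 9 has {3,5,6,7,8}; region has {1,3,6} → only 2 remains.
(7,1) = 1: row 7 has {3,5,6}; col 1 has {2,3,4,5,6,7,8,9}; region has {2,3,5,6,7,8,9} → only 1 remains.
(7,4) = 4: row 7 has {1,3,5,6}; col 4 has {3,6}; region has {1,2,3,5,6,7,8,9} → only 4 remains.
(3,4) = 8: row 3 has {1,2,3,4,5,6,7,9}; col 4 has {3,4,6}; region has {1,3,5,6} → only 8 remains.
(4,6) = 7: row 4 has {1,3,6}; col 6 has {1,2,3,4,6,9}; region has {1,3,5,6,8} → only 7 remains.
(5,6) = 5: row 5 has {2,3,6,8}; col 6 has {1,2,3,4,6,7,9}; region has {3,6,8} → only 5 remains.
(7,6) = 8: row 7 has {1,3,4,5,6}; col 6 has {1,2,3,4,5,6,7,9}; region has {3,6} → only 8 remains.
(4,7) = 8: in row 4, 8 can only go here (every other open cell in that row sees an 8).
(2,8) = 8: in row 2, 8 can only go here (every other open cell in that row sees an 8).
(4,8) = 5: in row 4, 5 can only go here (every other open cell in that row sees a 5).
(9,8) = 1: row 9 has {2,3,4,6,7,8,9}; col 8 has {3,5,6,8,9}; region has {2,3,4,6,7,8,9} → only 1 remains.
(9,7) = 5: row 9 has {1,2,3,4,6,7,8,9}; col 7 has {3,6,8}; region has {1,2,3,4,6,7,8,9} → only 5 remains.
(1,5) = 5: in row 1, 5 can only go here (every other open cell in that row sees a 5).
(2,5) = 1: row 2 has {2,3,4,6,8}; col 5 has {5,6,7,8}; region has {2,3,4,6,7,8,9} → only 1 remains.
(2,4) = 5: row 2 has {1,2,3,4,6,8}; col 4 has {3,4,6,8}; region has {1,2,3,4,6,7,8,9} → only 5 remains.
(8,5) = 3: in row 8, 3 can only go here (every other open cell in that row sees a 3).
(4,2) = 4: in column 2, 4 can only go here (every other open cell in that column sees a 4).
(5,4) = 7: in column 4, 7 can only go here (every other open cell in that column sees a 7).
(5,8) = 4: row 5 has {2,3,5,6,7,8}; col 8 has {1,3,5,6,8,9}; region has {3,5,6,8} → only 4 remains.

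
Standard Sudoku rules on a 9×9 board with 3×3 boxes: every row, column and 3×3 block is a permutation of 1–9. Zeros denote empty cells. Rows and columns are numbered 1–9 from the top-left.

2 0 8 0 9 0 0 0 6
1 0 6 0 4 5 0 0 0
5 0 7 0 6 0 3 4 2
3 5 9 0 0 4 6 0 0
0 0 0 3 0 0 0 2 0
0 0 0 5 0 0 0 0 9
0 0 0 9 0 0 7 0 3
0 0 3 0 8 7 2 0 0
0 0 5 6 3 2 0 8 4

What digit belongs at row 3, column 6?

8

row 3, column 2 = 9 (sole candidate).
row 7, column 6 = 1 (sole candidate).
row 8, column 4 = 4 (sole candidate).
row 1, column 6 = 3 (sole candidate).
row 2, column 2 = 3 (sole candidate).
row 3, column 6 = 8: row 3 has {2,3,4,5,6,7,9}; col 6 has {1,2,3,4,5,7}; box has {3,4,5,6,9} → only 8 remains.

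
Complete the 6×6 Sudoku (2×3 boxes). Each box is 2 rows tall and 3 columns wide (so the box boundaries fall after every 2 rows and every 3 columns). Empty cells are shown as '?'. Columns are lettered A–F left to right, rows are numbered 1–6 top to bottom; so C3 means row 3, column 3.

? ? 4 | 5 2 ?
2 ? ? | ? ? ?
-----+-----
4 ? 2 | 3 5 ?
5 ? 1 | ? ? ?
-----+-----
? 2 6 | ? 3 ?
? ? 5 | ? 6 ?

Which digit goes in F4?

6

C2 = 3 (sole candidate).
B3 = 6 (sole candidate).
F3 = 1 (sole candidate).
B4 = 3 (sole candidate).
E4 = 4 (sole candidate).
A5 = 1 (sole candidate).
D5 = 4 (sole candidate).
F5 = 5 (sole candidate).
A6 = 3 (sole candidate).
B6 = 4 (sole candidate).
F6 = 2 (sole candidate).
A1 = 6 (sole candidate).
B1 = 1 (sole candidate).
F1 = 3 (sole candidate).
B2 = 5 (sole candidate).
E2 = 1 (sole candidate).
F4 = 6: row 4 has {1,3,4,5}; col 6 has {1,2,3,5}; box has {1,3,4,5} → only 6 remains.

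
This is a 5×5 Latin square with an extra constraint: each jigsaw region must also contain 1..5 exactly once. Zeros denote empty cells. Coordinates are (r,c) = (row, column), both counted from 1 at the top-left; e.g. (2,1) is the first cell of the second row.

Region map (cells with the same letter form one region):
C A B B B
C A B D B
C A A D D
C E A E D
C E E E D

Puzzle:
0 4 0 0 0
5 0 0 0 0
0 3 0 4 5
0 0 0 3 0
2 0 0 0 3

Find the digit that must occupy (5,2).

(3,1) = 1 (sole candidate).
(3,3) = 2 (sole candidate).
(4,1) = 4 (sole candidate).
(1,1) = 3 (sole candidate).
(2,2) = 1 (sole candidate).
(2,4) = 2 (sole candidate).
(2,5) = 4 (sole candidate).
(4,3) = 5 (sole candidate).
(4,5) = 1 (sole candidate).
(5,2) = 5: row 5 has {2,3}; col 2 has {1,3,4}; region has {3} → only 5 remains.

5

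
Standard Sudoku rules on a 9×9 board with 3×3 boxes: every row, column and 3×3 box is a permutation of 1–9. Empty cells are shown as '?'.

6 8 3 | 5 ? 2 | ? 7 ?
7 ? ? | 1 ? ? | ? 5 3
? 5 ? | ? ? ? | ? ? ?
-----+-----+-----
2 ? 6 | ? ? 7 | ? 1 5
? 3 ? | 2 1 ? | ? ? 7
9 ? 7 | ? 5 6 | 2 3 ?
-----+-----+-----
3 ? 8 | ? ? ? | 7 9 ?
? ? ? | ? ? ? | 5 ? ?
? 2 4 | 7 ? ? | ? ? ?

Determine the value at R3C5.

7

R4C2 = 4 (sole candidate).
R5C3 = 5 (sole candidate).
R6C2 = 1 (sole candidate).
R7C2 = 6 (sole candidate).
R7C4 = 4 (sole candidate).
R7C5 = 2 (sole candidate).
R7C9 = 1 (sole candidate).
R8C1 = 1 (sole candidate).
R8C3 = 9 (sole candidate).
R9C1 = 5 (sole candidate).
R2C2 = 9 (sole candidate).
R2C3 = 2 (sole candidate).
R3C1 = 4 (sole candidate).
R3C3 = 1 (sole candidate).
R5C1 = 8 (sole candidate).
R6C4 = 8 (sole candidate).
R6C9 = 4 (sole candidate).
R7C6 = 5 (sole candidate).
R8C2 = 7 (sole candidate).
R1C9 = 9 (sole candidate).
R5C8 = 6 (sole candidate).
R9C8 = 8 (sole candidate).
R9C9 = 6 (sole candidate).
R1C5 = 4 (sole candidate).
R1C7 = 1 (sole candidate).
R2C6 = 8 (sole candidate).
R3C8 = 2 (sole candidate).
R3C9 = 8 (sole candidate).
R5C7 = 9 (sole candidate).
R8C6 = 3 (sole candidate).
R8C8 = 4 (sole candidate).
R8C9 = 2 (sole candidate).
R9C5 = 9 (sole candidate).
R9C6 = 1 (sole candidate).
R9C7 = 3 (sole candidate).
R2C5 = 6 (sole candidate).
R2C7 = 4 (sole candidate).
R3C6 = 9 (sole candidate).
R3C7 = 6 (sole candidate).
R4C5 = 3 (sole candidate).
R4C7 = 8 (sole candidate).
R5C6 = 4 (sole candidate).
R8C4 = 6 (sole candidate).
R8C5 = 8 (sole candidate).
R3C4 = 3 (sole candidate).
R3C5 = 7: row 3 has {1,2,3,4,5,6,8,9}; col 5 has {1,2,3,4,5,6,8,9}; box has {1,2,3,4,5,6,8,9} → only 7 remains.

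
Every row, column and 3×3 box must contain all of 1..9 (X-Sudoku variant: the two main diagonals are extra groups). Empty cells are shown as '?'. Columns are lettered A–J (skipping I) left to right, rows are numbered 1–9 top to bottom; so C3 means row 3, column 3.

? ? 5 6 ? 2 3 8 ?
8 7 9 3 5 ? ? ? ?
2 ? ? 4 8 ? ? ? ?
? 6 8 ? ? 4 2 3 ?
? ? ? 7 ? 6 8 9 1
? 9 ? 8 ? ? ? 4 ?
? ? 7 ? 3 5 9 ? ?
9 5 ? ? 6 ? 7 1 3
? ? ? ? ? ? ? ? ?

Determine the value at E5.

2

A1 = 4 (sole candidate).
B1 = 1 (sole candidate).
J1 = 9 (sole candidate).
F2 = 1 (sole candidate).
B3 = 3 (sole candidate).
C3 = 6 (sole candidate).
G3 = 1 (sole candidate).
D4 = 5 (sole candidate).
J4 = 7 (sole candidate).
E5 = 2: row 5 has {1,6,7,8,9}; col 5 has {3,5,6,8}; box has {4,5,6,7,8}; main diagonal has {1,4,5,6,7,9}; anti-diagonal has {1,4,5,7,8,9} → only 2 remains.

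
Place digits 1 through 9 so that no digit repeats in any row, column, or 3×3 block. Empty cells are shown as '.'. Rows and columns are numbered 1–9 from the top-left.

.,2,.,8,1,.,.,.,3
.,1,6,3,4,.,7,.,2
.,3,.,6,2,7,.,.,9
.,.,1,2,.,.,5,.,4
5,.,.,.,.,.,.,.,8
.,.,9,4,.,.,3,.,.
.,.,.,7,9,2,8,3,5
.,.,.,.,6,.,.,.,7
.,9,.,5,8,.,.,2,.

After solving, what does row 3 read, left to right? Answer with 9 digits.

R7C3 = 4 (sole candidate).
R8C4 = 1 (sole candidate).
R5C4 = 9 (sole candidate).
R7C2 = 6 (sole candidate).
R7C1 = 1 (sole candidate).
R4C8 = 9 (hidden single in row 4).
R8C8 = 4 (sole candidate).
R8C6 = 3 (sole candidate).
R8C7 = 9 (sole candidate).
R9C6 = 4 (sole candidate).
R5C2 = 4 (hidden single in row 5).
R6C1 = 2 (hidden single in row 6).
R8C1 = 8 (sole candidate).
R8C2 = 5 (sole candidate).
R8C3 = 2 (sole candidate).
R2C1 = 9 (sole candidate).
R2C6 = 5 (sole candidate).
R2C8 = 8 (sole candidate).
R3C1 = 4: row 3 has {2,3,6,7,9}; col 1 has {1,2,5,8,9}; box has {1,2,3,6,9} → only 4 remains.
R3C7 = 1: row 3 has {2,3,4,6,7,9}; col 7 has {3,5,7,8,9}; box has {2,3,7,8,9} → only 1 remains.
R3C8 = 5: row 3 has {1,2,3,4,6,7,9}; col 8 has {2,3,4,8,9}; box has {1,2,3,7,8,9} → only 5 remains.
R9C7 = 6 (sole candidate).
R9C9 = 1 (sole candidate).
R1C1 = 7 (sole candidate).
R1C3 = 5 (sole candidate).
R1C6 = 9 (sole candidate).
R1C7 = 4 (sole candidate).
R1C8 = 6 (sole candidate).
R3C3 = 8: row 3 has {1,2,3,4,5,6,7,9}; col 3 has {1,2,4,5,6,9}; box has {1,2,3,4,5,6,7,9} → only 8 remains.

438627159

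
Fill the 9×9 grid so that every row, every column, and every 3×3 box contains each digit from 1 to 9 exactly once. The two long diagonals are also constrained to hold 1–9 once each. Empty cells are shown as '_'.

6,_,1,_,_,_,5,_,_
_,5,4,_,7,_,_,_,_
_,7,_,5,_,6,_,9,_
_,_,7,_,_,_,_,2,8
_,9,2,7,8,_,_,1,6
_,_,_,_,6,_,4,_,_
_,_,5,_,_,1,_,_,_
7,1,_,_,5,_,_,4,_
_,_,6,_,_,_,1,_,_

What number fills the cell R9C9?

9

R3C3 = 3: row 3 has {5,6,7,9}; col 3 has {1,2,4,5,6,7}; box has {1,4,5,6,7}; main diagonal has {4,5,6,8} → only 3 remains.
R3C7 = 2: row 3 has {3,5,6,7,9}; col 7 has {1,4,5}; box has {5,9}; anti-diagonal has {1,5,8} → only 2 remains.
R5C7 = 3: row 5 has {1,2,6,7,8,9}; col 7 has {1,2,4,5}; box has {1,2,4,6,8} → only 3 remains.
R6C3 = 8: row 6 has {4,6}; col 3 has {1,2,3,4,5,6,7}; box has {2,7,9} → only 8 remains.
R8C3 = 9: row 8 has {1,4,5,7}; col 3 has {1,2,3,4,5,6,7,8}; box has {1,5,6,7} → only 9 remains.
R3C1 = 8: row 3 has {2,3,5,6,7,9}; col 1 has {6,7}; box has {1,3,4,5,6,7} → only 8 remains.
R4C7 = 9: row 4 has {2,7,8}; col 7 has {1,2,3,4,5}; box has {1,2,3,4,6,8} → only 9 remains.
R6C2 = 3: row 6 has {4,6,8}; col 2 has {1,5,7,9}; box has {2,7,8,9} → only 3 remains.
R6C4 = 9: row 6 has {3,4,6,8}; col 4 has {5,7}; box has {6,7,8}; anti-diagonal has {1,2,5,8} → only 9 remains.
R6C6 = 2: row 6 has {3,4,6,8,9}; col 6 has {1,6}; box has {6,7,8,9}; main diagonal has {3,4,5,6,8} → only 2 remains.
R7C7 = 7: row 7 has {1,5}; col 7 has {1,2,3,4,5,9}; box has {1,4}; main diagonal has {2,3,4,5,6,8} → only 7 remains.
R9C9 = 9: row 9 has {1,6}; col 9 has {6,8}; box has {1,4,7}; main diagonal has {2,3,4,5,6,7,8} → only 9 remains.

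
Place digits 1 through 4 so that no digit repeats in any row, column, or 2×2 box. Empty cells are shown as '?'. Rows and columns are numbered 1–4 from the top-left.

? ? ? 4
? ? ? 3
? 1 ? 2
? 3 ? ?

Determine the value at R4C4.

R1C2 = 2 (sole candidate).
R1C3 = 1 (sole candidate).
R2C2 = 4 (sole candidate).
R2C3 = 2 (sole candidate).
R3C1 = 4 (sole candidate).
R3C3 = 3 (sole candidate).
R4C1 = 2 (sole candidate).
R4C3 = 4 (sole candidate).
R4C4 = 1: row 4 has {2,3,4}; col 4 has {2,3,4}; box has {2,3,4} → only 1 remains.

1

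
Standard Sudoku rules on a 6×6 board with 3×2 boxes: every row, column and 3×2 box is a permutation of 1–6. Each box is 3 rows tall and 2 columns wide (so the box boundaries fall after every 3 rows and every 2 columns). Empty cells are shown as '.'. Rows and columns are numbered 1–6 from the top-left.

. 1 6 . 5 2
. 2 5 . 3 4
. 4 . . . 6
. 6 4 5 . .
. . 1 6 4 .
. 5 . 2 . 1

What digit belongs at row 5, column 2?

3

row 1, column 1 = 3: row 1 has {1,2,5,6}; col 1 has {}; box has {1,2,4} → only 3 remains.
row 1, column 4 = 4: row 1 has {1,2,3,5,6}; col 4 has {2,5,6}; box has {5,6} → only 4 remains.
row 2, column 1 = 6: row 2 has {2,3,4,5}; col 1 has {3}; box has {1,2,3,4} → only 6 remains.
row 2, column 4 = 1: row 2 has {2,3,4,5,6}; col 4 has {2,4,5,6}; box has {4,5,6} → only 1 remains.
row 3, column 1 = 5: row 3 has {4,6}; col 1 has {3,6}; box has {1,2,3,4,6} → only 5 remains.
row 3, column 4 = 3: row 3 has {4,5,6}; col 4 has {1,2,4,5,6}; box has {1,4,5,6} → only 3 remains.
row 3, column 5 = 1: row 3 has {3,4,5,6}; col 5 has {3,4,5}; box has {2,3,4,5,6} → only 1 remains.
row 4, column 5 = 2: row 4 has {4,5,6}; col 5 has {1,3,4,5}; box has {1,4} → only 2 remains.
row 4, column 6 = 3: row 4 has {2,4,5,6}; col 6 has {1,2,4,6}; box has {1,2,4} → only 3 remains.
row 5, column 1 = 2: row 5 has {1,4,6}; col 1 has {3,5,6}; box has {5,6} → only 2 remains.
row 5, column 2 = 3: row 5 has {1,2,4,6}; col 2 has {1,2,4,5,6}; box has {2,5,6} → only 3 remains.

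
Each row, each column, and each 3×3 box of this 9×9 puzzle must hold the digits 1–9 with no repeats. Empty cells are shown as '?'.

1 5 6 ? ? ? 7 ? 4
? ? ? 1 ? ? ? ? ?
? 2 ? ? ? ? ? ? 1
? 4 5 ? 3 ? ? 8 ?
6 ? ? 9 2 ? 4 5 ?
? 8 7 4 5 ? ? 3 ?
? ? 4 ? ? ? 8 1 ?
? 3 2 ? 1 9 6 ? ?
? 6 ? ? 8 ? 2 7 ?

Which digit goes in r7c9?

r1c5 = 9 (sole candidate).
r1c8 = 2 (sole candidate).
r5c2 = 1 (sole candidate).
r5c3 = 3 (sole candidate).
r5c9 = 7 (sole candidate).
r8c8 = 4 (sole candidate).
r8c9 = 5 (sole candidate).
r5c6 = 8 (sole candidate).
r8c4 = 7 (sole candidate).
r1c6 = 3 (sole candidate).
r4c4 = 6 (sole candidate).
r6c6 = 1 (sole candidate).
r6c7 = 9 (sole candidate).
r7c5 = 6 (sole candidate).
r8c1 = 8 (sole candidate).
r1c4 = 8 (sole candidate).
r3c4 = 5 (sole candidate).
r3c7 = 3 (sole candidate).
r4c6 = 7 (sole candidate).
r4c7 = 1 (sole candidate).
r4c9 = 2 (sole candidate).
r6c1 = 2 (sole candidate).
r6c9 = 6 (sole candidate).
r9c4 = 3 (sole candidate).
r9c9 = 9 (sole candidate).
r2c7 = 5 (sole candidate).
r2c9 = 8 (sole candidate).
r4c1 = 9 (sole candidate).
r7c4 = 2 (sole candidate).
r7c6 = 5 (sole candidate).
r7c9 = 3: row 7 has {1,2,4,5,6,8}; col 9 has {1,2,4,5,6,7,8,9}; box has {1,2,4,5,6,7,8,9} → only 3 remains.

3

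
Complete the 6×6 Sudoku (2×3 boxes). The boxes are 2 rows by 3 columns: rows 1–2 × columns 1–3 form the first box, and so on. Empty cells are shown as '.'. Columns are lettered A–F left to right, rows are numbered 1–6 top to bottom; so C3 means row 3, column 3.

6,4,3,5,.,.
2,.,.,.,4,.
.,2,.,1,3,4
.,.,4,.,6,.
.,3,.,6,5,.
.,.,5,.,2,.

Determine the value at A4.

E1 = 1 (sole candidate).
F1 = 2 (sole candidate).
C2 = 1 (sole candidate).
D2 = 3 (sole candidate).
F2 = 6 (sole candidate).
A3 = 5 (sole candidate).
C3 = 6 (sole candidate).
B4 = 1 (sole candidate).
D4 = 2 (sole candidate).
F4 = 5 (sole candidate).
C5 = 2 (sole candidate).
F5 = 1 (sole candidate).
B6 = 6 (sole candidate).
D6 = 4 (sole candidate).
F6 = 3 (sole candidate).
B2 = 5 (sole candidate).
A4 = 3: row 4 has {1,2,4,5,6}; col 1 has {2,5,6}; box has {1,2,4,5,6} → only 3 remains.

3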